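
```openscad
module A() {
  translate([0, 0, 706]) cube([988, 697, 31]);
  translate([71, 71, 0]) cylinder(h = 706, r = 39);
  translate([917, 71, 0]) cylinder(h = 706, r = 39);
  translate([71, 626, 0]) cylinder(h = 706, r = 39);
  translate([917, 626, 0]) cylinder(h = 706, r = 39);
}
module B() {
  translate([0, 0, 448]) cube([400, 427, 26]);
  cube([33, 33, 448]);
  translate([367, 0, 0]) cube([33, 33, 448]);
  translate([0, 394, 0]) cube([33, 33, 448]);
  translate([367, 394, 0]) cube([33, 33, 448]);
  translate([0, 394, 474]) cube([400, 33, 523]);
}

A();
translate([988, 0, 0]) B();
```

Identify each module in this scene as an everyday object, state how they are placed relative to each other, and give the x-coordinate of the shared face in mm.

A is a table. B is a chair. The chair is against the table's +x side, with their −y faces flush. The x-coordinate of the shared face is 988 mm.

The table's +x face and the chair's −x face are both at x = 988 mm.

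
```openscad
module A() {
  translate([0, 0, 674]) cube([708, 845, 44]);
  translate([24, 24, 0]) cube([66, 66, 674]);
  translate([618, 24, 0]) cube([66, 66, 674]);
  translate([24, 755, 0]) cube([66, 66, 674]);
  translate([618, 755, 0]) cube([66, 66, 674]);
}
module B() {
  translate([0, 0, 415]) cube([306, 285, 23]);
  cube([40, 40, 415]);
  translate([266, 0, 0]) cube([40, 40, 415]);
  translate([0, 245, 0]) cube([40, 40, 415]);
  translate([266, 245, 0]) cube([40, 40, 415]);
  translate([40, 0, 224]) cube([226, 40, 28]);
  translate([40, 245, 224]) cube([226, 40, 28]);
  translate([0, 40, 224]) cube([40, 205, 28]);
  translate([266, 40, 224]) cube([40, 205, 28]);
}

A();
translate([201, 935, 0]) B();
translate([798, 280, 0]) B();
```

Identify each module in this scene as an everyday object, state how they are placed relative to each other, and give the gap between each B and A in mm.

A is a table. B is a stool. Two stools sit around the table at the +y, +x sides. The gap between each stool and the table is 90 mm.

Each stool's nearest face is 90 mm from the table's bounding box.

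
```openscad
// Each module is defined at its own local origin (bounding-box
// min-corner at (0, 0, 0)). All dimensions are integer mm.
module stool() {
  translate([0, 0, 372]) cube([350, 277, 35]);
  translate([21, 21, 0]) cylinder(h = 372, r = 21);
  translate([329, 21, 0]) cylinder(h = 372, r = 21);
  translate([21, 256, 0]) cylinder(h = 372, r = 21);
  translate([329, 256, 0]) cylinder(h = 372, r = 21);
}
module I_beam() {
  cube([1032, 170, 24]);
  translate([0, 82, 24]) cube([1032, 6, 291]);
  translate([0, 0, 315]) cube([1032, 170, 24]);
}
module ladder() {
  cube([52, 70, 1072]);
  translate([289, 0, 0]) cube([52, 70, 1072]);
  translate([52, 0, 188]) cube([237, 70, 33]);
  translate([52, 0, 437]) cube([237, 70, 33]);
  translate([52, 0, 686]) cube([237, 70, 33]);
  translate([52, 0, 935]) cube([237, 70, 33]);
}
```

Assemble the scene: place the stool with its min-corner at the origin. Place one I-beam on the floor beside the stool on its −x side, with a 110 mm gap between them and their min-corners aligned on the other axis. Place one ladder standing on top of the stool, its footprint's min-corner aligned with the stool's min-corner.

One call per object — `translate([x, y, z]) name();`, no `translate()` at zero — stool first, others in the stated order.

stool();
translate([-1142, 0, 0]) I_beam();
translate([0, 0, 407]) ladder();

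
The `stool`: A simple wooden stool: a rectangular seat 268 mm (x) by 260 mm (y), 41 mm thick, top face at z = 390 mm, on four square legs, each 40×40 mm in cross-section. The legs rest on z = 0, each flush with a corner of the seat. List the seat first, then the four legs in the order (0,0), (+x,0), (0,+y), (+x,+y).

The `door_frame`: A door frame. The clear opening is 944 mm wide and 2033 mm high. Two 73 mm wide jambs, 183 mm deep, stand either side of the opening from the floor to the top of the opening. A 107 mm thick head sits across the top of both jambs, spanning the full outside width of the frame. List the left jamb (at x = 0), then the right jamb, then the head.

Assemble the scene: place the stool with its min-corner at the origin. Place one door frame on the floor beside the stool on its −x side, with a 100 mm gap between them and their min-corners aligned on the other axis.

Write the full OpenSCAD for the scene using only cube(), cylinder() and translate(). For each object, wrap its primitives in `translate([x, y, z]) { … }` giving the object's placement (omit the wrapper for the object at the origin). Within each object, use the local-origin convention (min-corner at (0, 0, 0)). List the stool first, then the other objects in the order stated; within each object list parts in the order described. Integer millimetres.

translate([0, 0, 349]) cube([268, 260, 41]);
cube([40, 40, 349]);
translate([228, 0, 0]) cube([40, 40, 349]);
translate([0, 220, 0]) cube([40, 40, 349]);
translate([228, 220, 0]) cube([40, 40, 349]);
translate([-1190, 0, 0]) {
  cube([73, 183, 2033]);
  translate([1017, 0, 0]) cube([73, 183, 2033]);
  translate([0, 0, 2033]) cube([1090, 183, 107]);
}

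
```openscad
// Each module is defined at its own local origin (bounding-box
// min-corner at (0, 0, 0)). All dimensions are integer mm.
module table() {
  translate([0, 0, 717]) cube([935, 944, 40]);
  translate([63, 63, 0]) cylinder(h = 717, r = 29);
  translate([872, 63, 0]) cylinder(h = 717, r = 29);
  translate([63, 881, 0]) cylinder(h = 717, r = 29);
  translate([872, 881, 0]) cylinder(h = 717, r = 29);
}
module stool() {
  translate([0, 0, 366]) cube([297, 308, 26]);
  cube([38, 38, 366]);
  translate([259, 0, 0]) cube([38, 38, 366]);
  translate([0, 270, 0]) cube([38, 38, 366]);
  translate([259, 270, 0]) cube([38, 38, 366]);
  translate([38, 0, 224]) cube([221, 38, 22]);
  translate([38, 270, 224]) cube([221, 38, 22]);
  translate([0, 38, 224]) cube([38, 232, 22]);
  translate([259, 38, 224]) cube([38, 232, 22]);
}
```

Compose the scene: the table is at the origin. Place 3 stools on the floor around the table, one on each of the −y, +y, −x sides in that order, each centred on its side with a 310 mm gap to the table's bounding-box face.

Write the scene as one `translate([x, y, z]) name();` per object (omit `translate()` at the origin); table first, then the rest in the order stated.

table();
translate([319, -618, 0]) stool();
translate([319, 1254, 0]) stool();
translate([-607, 318, 0]) stool();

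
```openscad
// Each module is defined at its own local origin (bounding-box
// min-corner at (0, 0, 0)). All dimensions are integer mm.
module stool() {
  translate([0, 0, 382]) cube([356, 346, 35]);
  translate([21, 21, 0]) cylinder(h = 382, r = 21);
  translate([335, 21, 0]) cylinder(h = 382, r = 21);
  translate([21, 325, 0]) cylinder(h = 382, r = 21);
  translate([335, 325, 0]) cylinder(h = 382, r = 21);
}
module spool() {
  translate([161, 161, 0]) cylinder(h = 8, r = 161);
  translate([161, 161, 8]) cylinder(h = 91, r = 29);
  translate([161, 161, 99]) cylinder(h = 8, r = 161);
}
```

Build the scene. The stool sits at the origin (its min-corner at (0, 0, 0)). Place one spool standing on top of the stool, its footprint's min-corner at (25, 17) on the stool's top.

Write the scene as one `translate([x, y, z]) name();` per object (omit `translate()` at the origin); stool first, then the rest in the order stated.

stool();
translate([25, 17, 417]) spool();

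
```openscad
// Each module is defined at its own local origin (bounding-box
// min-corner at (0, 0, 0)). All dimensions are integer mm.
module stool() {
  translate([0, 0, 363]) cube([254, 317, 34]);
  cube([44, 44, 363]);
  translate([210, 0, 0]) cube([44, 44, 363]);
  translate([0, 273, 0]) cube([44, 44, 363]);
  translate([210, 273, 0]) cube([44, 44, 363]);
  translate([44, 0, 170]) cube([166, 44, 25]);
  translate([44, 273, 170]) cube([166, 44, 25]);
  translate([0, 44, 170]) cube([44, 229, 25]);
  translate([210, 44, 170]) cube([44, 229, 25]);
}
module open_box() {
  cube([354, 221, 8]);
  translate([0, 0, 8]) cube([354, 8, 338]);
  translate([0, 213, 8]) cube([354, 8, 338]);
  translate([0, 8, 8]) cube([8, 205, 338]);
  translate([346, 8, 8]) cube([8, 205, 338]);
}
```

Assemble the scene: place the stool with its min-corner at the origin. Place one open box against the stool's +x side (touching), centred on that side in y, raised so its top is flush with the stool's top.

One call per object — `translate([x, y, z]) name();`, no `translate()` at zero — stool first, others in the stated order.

stool();
translate([254, 48, 51]) open_box();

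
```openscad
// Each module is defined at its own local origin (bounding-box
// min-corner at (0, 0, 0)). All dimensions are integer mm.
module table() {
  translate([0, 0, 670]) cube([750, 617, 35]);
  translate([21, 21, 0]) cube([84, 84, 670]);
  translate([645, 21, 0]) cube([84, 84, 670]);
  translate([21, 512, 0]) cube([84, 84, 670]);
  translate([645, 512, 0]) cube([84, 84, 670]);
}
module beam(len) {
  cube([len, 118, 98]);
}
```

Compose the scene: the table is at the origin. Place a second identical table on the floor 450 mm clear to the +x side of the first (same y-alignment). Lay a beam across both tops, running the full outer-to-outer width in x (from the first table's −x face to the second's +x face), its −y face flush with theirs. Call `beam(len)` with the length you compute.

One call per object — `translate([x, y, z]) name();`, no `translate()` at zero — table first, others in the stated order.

table();
translate([1200, 0, 0]) table();
translate([0, 0, 705]) beam(1950);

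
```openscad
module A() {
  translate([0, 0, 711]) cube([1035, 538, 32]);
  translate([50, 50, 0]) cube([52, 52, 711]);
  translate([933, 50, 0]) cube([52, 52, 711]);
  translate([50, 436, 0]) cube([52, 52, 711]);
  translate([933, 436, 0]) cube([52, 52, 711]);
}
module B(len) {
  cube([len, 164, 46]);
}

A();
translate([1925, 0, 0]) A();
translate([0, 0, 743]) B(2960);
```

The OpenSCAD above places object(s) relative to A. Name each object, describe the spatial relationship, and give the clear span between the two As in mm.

Second table starts at x = 1925; first ends at x = 1035; clear span = 1925 − 1035 = 890 mm.

A is a table. B is a beam. A beam spans the tops of two tables. The clear span between the two tables is 890 mm.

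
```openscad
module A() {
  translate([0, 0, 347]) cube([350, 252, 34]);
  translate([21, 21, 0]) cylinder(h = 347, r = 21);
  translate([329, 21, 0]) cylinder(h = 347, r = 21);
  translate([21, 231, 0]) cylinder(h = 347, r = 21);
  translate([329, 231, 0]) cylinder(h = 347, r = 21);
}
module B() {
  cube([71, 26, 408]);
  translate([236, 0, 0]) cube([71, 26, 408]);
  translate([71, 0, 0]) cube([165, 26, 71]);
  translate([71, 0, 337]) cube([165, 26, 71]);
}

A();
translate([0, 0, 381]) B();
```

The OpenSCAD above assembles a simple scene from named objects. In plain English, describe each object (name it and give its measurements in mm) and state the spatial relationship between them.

A is a four-legged stool. The seat is 350×252 mm, 34 mm thick, top at z = 381 mm. It stands on four round legs, each 42 mm in diameter, from z = 0 to the seat underside, each leg's axis is inset half a diameter from the nearest pair of seat edges (so the leg's bounding box is flush with the corner).

B is a rectangular picture frame lying in the x–z plane (depth along y). The opening is 165 mm wide (x) by 266 mm tall (z), surrounded by a border 71 mm wide on all four sides. The frame is 26 mm deep and is made of two full-height vertical stiles with two horizontal rails fitted between them.

The picture frame is on top of the stool.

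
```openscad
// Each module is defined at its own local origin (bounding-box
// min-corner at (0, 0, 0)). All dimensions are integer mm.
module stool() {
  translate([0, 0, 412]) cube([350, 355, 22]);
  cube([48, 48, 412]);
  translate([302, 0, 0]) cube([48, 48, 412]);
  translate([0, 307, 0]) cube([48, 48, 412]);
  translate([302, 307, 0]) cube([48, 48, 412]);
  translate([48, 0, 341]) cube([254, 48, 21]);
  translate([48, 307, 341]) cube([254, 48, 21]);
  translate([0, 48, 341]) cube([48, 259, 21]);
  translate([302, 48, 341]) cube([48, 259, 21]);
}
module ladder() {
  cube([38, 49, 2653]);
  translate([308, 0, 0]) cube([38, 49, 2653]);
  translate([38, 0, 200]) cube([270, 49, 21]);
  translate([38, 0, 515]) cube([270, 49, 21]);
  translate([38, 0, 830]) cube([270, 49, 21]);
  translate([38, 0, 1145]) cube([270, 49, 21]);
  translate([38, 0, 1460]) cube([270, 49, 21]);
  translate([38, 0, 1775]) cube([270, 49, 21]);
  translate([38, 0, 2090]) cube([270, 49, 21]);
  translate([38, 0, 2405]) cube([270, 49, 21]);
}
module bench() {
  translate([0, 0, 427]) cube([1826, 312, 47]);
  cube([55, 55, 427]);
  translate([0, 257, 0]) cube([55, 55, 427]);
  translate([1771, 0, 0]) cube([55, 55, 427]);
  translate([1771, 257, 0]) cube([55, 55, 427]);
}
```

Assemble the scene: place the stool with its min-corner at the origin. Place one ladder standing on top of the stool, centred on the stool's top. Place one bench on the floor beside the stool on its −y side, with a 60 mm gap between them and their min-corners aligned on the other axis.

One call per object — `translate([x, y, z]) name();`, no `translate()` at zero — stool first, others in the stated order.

stool();
translate([2, 153, 434]) ladder();
translate([0, -372, 0]) bench();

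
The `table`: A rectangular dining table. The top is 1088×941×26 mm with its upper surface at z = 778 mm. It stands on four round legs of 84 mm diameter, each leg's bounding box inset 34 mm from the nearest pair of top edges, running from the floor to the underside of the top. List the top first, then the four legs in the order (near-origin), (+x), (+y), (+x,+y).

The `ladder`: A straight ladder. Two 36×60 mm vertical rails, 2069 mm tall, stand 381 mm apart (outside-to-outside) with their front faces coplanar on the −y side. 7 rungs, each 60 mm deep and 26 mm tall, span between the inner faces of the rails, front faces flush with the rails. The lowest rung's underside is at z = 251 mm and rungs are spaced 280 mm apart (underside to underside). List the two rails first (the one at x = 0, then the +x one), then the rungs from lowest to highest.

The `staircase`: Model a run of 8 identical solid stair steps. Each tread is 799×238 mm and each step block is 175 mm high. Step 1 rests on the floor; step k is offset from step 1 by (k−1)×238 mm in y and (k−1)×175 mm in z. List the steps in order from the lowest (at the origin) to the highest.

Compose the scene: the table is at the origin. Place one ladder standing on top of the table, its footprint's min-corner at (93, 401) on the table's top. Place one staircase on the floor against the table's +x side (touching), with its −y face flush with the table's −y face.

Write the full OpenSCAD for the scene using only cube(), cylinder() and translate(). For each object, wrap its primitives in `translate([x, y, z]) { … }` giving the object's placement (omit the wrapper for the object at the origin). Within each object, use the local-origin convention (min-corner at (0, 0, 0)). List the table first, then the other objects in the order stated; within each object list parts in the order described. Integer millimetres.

translate([0, 0, 752]) cube([1088, 941, 26]);
translate([76, 76, 0]) cylinder(h = 752, r = 42);
translate([1012, 76, 0]) cylinder(h = 752, r = 42);
translate([76, 865, 0]) cylinder(h = 752, r = 42);
translate([1012, 865, 0]) cylinder(h = 752, r = 42);
translate([93, 401, 778]) {
  cube([36, 60, 2069]);
  translate([345, 0, 0]) cube([36, 60, 2069]);
  translate([36, 0, 251]) cube([309, 60, 26]);
  translate([36, 0, 531]) cube([309, 60, 26]);
  translate([36, 0, 811]) cube([309, 60, 26]);
  translate([36, 0, 1091]) cube([309, 60, 26]);
  translate([36, 0, 1371]) cube([309, 60, 26]);
  translate([36, 0, 1651]) cube([309, 60, 26]);
  translate([36, 0, 1931]) cube([309, 60, 26]);
}
translate([1088, 0, 0]) {
  cube([799, 238, 175]);
  translate([0, 238, 175]) cube([799, 238, 175]);
  translate([0, 476, 350]) cube([799, 238, 175]);
  translate([0, 714, 525]) cube([799, 238, 175]);
  translate([0, 952, 700]) cube([799, 238, 175]);
  translate([0, 1190, 875]) cube([799, 238, 175]);
  translate([0, 1428, 1050]) cube([799, 238, 175]);
  translate([0, 1666, 1225]) cube([799, 238, 175]);
}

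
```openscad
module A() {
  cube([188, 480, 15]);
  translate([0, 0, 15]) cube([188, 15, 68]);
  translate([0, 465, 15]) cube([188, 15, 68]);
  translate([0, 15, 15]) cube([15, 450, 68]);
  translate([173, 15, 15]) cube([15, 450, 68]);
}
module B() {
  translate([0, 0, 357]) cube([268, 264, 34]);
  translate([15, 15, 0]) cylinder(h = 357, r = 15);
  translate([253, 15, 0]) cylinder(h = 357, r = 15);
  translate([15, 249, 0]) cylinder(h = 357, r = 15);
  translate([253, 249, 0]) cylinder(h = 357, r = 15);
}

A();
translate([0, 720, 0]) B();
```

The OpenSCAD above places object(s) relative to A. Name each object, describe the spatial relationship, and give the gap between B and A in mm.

A is an open box. B is a stool. The stool is on the floor beside the open box on its +y side. The gap between the stool and the open box is 240 mm.

The stool's nearest face is 240 mm from the open box's +y face.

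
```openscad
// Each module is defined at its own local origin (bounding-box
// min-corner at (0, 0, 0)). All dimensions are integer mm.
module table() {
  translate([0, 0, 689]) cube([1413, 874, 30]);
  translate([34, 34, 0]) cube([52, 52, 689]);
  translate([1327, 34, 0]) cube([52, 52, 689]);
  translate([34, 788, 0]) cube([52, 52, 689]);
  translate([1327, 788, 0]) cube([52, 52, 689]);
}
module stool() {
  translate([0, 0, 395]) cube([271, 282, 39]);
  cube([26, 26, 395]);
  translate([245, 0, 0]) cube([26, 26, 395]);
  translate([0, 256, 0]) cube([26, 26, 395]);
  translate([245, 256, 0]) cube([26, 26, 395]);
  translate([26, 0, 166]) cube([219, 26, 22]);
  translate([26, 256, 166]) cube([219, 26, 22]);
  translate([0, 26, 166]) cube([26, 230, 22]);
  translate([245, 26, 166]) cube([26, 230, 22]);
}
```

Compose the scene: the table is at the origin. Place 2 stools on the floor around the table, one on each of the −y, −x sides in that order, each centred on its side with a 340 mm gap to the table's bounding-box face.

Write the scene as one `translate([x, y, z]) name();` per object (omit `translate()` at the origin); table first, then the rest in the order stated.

table();
translate([571, -622, 0]) stool();
translate([-611, 296, 0]) stool();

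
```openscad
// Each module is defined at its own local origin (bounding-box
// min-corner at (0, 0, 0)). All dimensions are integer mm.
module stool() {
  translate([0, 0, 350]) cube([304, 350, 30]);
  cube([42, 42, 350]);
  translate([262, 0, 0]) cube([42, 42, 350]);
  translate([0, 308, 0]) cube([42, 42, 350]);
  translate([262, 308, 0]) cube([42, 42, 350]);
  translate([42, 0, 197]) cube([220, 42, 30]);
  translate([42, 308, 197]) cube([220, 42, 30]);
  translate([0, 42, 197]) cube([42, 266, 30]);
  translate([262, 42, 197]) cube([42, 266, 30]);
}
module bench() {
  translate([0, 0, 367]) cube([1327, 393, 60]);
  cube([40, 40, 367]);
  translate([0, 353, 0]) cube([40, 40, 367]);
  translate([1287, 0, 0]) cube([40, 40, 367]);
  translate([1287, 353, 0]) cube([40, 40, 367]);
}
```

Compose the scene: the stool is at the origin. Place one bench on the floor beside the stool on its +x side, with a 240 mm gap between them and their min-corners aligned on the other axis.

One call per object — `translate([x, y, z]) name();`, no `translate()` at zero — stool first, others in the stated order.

stool();
translate([544, 0, 0]) bench();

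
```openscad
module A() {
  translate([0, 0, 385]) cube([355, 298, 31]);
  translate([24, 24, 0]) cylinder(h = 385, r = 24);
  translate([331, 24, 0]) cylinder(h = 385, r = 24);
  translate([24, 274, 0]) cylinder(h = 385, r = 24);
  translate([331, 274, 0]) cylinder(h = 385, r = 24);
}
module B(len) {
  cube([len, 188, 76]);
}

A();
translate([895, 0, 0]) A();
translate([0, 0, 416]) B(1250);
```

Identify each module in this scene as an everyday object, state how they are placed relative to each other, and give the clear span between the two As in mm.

Second stool starts at x = 895; first ends at x = 355; clear span = 895 − 355 = 540 mm.

A is a stool. B is a beam. A beam spans the tops of two stools. The clear span between the two stools is 540 mm.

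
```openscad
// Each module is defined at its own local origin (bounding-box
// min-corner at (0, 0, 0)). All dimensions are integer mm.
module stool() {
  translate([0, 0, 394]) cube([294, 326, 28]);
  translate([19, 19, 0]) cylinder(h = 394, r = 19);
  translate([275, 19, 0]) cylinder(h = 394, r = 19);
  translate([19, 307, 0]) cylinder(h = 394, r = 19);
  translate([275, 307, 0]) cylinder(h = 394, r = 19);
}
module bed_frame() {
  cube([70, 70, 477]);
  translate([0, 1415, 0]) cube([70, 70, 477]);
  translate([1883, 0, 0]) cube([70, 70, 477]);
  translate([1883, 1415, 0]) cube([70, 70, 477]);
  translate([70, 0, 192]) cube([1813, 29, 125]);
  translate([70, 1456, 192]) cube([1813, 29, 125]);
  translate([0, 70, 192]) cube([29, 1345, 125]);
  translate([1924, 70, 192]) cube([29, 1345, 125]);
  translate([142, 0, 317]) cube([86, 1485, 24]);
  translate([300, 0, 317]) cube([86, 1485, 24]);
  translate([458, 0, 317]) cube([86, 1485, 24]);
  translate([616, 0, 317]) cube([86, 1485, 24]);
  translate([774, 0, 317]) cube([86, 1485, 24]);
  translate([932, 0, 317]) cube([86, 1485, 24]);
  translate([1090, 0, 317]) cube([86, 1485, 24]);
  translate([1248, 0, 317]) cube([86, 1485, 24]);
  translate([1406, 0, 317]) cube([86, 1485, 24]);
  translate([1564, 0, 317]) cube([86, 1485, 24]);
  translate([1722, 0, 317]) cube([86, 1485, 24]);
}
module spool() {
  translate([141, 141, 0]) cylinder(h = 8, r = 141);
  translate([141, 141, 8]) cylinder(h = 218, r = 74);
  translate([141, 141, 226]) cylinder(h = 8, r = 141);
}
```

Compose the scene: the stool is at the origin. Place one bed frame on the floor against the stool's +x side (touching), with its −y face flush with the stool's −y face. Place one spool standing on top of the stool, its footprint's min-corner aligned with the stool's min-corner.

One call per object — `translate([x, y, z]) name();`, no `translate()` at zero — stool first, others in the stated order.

stool();
translate([294, 0, 0]) bed_frame();
translate([0, 0, 422]) spool();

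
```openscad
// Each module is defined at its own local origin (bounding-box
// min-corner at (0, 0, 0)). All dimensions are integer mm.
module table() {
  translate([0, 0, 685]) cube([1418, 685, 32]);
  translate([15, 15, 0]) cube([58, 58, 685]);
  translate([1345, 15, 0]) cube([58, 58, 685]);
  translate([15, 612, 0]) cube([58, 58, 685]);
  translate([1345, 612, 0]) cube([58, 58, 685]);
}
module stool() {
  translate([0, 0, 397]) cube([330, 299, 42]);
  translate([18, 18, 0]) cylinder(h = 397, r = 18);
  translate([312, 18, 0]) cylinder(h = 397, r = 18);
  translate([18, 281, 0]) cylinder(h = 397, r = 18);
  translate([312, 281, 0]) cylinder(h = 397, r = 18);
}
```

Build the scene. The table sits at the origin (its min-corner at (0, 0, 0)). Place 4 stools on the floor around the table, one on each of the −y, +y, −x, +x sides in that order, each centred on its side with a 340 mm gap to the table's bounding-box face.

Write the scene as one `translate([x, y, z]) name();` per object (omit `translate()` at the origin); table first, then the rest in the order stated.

table();
translate([544, -639, 0]) stool();
translate([544, 1025, 0]) stool();
translate([-670, 193, 0]) stool();
translate([1758, 193, 0]) stool();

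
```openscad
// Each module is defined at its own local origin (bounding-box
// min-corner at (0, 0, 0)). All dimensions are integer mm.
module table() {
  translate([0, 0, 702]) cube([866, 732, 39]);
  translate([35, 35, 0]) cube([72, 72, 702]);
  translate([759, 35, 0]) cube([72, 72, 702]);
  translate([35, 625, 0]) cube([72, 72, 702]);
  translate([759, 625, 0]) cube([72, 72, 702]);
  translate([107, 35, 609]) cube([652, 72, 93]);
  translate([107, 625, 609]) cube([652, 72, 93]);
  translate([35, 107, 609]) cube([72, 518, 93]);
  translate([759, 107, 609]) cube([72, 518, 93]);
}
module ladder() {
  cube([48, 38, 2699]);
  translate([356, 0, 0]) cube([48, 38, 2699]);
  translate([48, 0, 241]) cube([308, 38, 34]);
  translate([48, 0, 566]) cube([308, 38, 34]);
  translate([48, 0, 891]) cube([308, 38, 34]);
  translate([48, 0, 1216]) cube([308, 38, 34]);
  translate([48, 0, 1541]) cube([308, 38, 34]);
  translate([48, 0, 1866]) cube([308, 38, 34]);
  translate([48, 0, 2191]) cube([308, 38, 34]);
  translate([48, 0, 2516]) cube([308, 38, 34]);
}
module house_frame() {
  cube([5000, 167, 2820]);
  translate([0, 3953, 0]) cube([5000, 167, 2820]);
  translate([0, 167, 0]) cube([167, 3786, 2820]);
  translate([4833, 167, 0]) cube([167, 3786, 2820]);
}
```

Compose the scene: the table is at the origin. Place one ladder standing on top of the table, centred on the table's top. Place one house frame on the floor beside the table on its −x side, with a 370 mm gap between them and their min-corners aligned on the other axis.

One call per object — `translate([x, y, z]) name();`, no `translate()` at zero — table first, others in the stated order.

table();
translate([231, 347, 741]) ladder();
translate([-5370, 0, 0]) house_frame();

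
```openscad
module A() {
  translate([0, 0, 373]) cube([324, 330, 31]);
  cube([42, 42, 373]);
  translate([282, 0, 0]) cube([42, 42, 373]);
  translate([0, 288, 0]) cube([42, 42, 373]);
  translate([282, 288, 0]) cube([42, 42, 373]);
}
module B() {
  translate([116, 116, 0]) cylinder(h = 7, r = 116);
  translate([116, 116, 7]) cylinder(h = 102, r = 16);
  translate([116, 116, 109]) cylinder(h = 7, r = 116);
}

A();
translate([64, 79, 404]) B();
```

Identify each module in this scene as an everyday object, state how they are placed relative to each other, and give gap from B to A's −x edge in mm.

The spool's min-x is at 64; the stool's min-x is 0; gap = 64 mm.

A is a stool. B is a spool. The spool is on top of the stool. The gap from the spool to the stool's −x edge is 64 mm.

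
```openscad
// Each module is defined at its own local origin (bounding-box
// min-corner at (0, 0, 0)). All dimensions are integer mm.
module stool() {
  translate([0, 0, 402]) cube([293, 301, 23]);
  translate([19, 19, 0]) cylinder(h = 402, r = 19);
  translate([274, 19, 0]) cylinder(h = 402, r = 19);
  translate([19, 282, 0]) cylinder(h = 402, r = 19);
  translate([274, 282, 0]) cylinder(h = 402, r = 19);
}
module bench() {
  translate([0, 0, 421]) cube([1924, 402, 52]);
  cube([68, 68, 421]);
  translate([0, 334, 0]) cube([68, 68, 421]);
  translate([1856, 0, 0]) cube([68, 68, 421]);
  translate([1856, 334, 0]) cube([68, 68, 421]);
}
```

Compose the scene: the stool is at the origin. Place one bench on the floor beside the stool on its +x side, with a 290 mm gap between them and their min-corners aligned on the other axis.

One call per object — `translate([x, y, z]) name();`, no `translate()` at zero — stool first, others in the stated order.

stool();
translate([583, 0, 0]) bench();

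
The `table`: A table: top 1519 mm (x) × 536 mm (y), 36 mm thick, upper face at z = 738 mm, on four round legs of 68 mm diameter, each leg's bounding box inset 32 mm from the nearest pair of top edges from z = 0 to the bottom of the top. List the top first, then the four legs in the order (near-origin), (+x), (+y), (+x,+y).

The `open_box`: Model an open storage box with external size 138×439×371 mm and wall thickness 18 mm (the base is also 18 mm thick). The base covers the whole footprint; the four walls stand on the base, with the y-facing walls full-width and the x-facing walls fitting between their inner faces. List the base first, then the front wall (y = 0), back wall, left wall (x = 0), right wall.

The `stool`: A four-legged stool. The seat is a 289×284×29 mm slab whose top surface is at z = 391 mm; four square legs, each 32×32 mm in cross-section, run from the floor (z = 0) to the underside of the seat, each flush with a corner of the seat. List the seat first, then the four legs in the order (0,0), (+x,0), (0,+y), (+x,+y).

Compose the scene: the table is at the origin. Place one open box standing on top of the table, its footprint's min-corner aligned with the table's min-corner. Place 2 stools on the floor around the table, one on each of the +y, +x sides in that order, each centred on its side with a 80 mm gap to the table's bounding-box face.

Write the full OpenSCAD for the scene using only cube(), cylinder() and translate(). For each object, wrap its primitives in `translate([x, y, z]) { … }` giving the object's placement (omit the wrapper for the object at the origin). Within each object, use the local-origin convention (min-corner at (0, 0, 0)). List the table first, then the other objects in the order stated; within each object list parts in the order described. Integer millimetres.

translate([0, 0, 702]) cube([1519, 536, 36]);
translate([66, 66, 0]) cylinder(h = 702, r = 34);
translate([1453, 66, 0]) cylinder(h = 702, r = 34);
translate([66, 470, 0]) cylinder(h = 702, r = 34);
translate([1453, 470, 0]) cylinder(h = 702, r = 34);
translate([0, 0, 738]) {
  cube([138, 439, 18]);
  translate([0, 0, 18]) cube([138, 18, 353]);
  translate([0, 421, 18]) cube([138, 18, 353]);
  translate([0, 18, 18]) cube([18, 403, 353]);
  translate([120, 18, 18]) cube([18, 403, 353]);
}
translate([615, 616, 0]) {
  translate([0, 0, 362]) cube([289, 284, 29]);
  cube([32, 32, 362]);
  translate([257, 0, 0]) cube([32, 32, 362]);
  translate([0, 252, 0]) cube([32, 32, 362]);
  translate([257, 252, 0]) cube([32, 32, 362]);
}
translate([1599, 126, 0]) {
  translate([0, 0, 362]) cube([289, 284, 29]);
  cube([32, 32, 362]);
  translate([257, 0, 0]) cube([32, 32, 362]);
  translate([0, 252, 0]) cube([32, 32, 362]);
  translate([257, 252, 0]) cube([32, 32, 362]);
}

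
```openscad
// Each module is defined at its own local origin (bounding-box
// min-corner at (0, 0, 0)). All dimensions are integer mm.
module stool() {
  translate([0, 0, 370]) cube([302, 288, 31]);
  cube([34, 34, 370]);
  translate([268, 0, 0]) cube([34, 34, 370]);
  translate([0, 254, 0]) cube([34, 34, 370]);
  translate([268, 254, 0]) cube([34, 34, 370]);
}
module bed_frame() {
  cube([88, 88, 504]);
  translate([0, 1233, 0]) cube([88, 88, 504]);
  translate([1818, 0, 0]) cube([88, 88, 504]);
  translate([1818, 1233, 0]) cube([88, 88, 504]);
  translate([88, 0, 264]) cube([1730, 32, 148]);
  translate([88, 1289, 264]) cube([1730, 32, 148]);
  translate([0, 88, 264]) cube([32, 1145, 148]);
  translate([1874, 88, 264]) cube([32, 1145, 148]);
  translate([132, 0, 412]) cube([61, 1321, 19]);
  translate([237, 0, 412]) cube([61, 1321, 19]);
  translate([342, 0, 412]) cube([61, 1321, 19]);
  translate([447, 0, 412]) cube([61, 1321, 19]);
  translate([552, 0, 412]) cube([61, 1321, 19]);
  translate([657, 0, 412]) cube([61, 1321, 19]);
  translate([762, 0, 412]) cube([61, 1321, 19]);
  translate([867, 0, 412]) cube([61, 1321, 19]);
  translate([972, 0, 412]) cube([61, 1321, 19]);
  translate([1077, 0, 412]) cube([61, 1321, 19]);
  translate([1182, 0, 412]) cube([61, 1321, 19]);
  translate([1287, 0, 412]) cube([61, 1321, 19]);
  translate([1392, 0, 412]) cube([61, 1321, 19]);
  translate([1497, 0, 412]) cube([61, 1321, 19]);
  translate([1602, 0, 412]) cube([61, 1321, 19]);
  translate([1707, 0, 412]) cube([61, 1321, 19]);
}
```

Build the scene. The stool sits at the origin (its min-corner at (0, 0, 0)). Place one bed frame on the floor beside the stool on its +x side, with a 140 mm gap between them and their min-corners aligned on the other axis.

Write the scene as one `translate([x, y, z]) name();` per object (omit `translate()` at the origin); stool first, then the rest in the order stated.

stool();
translate([442, 0, 0]) bed_frame();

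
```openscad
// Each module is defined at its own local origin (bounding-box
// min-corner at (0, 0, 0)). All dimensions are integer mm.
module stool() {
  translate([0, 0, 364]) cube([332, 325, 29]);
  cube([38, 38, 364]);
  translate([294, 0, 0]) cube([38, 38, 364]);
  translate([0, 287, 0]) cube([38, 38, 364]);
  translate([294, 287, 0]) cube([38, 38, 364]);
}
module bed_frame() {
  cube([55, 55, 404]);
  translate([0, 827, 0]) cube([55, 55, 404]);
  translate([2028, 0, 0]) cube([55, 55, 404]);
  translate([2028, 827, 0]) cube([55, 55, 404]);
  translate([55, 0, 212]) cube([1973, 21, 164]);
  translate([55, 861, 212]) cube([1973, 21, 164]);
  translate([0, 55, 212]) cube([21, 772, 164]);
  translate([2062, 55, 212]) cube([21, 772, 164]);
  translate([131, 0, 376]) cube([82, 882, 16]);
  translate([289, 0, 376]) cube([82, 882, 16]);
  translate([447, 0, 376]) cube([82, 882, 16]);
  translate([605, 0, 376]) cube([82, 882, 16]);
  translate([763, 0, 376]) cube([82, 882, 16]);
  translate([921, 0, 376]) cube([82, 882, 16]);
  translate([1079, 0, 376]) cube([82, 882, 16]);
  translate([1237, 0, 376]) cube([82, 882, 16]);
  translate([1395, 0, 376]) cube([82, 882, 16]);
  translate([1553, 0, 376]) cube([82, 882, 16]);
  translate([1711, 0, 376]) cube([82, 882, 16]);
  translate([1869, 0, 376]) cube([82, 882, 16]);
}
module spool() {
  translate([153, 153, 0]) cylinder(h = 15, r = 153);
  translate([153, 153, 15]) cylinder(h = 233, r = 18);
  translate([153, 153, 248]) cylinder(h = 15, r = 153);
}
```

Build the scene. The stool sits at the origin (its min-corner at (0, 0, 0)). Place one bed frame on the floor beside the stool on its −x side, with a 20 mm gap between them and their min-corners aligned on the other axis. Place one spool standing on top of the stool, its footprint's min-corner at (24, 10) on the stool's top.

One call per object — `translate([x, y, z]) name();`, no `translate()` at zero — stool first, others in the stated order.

stool();
translate([-2103, 0, 0]) bed_frame();
translate([24, 10, 393]) spool();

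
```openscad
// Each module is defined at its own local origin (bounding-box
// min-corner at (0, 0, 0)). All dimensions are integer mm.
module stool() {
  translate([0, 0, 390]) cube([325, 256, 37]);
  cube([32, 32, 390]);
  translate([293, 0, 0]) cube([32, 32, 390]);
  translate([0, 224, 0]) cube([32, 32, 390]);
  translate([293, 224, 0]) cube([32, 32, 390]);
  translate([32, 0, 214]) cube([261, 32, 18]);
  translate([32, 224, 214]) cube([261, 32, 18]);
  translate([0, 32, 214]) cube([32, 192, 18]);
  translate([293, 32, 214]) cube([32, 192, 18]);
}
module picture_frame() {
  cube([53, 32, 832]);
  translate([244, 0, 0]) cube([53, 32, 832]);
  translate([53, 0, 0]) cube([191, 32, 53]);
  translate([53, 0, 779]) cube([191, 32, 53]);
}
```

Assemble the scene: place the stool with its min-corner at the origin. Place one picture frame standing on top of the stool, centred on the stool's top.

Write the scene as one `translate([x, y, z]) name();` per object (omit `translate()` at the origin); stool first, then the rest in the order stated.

stool();
translate([14, 112, 427]) picture_frame();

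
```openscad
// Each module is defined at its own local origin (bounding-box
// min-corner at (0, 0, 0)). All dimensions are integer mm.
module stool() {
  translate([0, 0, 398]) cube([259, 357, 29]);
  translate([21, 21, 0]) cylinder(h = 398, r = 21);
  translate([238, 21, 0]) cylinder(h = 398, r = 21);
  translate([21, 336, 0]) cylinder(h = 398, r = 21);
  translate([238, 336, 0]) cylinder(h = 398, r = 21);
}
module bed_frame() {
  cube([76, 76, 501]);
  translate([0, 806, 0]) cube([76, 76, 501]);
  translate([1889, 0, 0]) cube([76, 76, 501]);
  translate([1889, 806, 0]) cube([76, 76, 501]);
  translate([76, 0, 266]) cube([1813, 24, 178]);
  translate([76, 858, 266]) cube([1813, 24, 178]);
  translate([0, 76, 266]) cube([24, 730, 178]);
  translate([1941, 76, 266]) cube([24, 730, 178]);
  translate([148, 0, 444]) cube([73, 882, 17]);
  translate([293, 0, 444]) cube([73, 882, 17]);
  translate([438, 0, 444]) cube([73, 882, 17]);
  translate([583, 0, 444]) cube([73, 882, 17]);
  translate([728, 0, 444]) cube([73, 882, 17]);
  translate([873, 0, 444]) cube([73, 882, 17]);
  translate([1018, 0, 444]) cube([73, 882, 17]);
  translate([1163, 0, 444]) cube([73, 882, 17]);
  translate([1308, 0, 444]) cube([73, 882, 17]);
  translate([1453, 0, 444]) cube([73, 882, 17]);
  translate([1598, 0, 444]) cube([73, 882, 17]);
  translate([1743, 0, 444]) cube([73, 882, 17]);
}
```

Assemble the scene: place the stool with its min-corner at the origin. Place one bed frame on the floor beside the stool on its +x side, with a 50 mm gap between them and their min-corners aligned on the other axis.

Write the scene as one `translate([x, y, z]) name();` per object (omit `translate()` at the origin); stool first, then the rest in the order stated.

stool();
translate([309, 0, 0]) bed_frame();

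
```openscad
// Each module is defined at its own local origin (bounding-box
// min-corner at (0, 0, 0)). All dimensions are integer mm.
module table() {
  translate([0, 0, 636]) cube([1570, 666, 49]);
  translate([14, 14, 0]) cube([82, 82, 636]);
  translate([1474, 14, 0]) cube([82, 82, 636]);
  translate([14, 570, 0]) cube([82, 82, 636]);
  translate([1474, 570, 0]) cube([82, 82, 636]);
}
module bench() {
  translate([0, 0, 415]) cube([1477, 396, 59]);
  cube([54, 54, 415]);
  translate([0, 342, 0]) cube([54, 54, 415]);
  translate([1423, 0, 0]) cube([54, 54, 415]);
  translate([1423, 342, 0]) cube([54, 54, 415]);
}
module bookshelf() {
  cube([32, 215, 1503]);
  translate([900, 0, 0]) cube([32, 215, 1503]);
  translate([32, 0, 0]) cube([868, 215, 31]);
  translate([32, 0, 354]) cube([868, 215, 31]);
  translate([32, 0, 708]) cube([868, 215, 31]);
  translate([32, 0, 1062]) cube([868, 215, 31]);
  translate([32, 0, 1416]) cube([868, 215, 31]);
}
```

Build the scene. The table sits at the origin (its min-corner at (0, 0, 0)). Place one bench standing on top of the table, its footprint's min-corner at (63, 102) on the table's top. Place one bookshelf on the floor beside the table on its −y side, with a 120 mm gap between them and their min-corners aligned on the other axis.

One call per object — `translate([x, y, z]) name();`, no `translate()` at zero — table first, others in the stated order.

table();
translate([63, 102, 685]) bench();
translate([0, -335, 0]) bookshelf();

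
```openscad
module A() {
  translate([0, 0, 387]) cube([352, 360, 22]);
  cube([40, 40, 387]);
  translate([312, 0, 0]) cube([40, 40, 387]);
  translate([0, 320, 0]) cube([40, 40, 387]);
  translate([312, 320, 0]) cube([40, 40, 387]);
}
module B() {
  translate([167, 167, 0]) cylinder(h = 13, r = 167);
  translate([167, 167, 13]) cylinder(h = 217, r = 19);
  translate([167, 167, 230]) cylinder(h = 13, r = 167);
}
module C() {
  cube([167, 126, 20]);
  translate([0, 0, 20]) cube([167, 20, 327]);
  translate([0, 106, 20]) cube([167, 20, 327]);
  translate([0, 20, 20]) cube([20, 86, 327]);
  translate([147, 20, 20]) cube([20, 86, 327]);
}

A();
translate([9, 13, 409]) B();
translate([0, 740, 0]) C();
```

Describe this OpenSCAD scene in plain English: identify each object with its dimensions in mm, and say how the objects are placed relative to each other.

A is a four-legged stool. The seat is a 352×360×22 mm slab whose top surface is at z = 409 mm; four square legs, each 40×40 mm in cross-section, run from the floor (z = 0) to the underside of the seat, each flush with a corner of the seat.

B is a spool: two coaxial disc flanges of radius 167 mm and thickness 13 mm, joined by a core cylinder of radius 19 mm and height 217 mm. The lower flange rests on z = 0 and the three cylinders share a vertical axis.

C is an open storage box with external size 167×126×347 mm and wall thickness 20 mm (the base is also 20 mm thick). The base covers the whole footprint; the four walls stand on the base, with the y-facing walls full-width and the x-facing walls fitting between their inner faces.

The spool is on top of the stool, centred. The open box is on the floor beside the stool on its +y side.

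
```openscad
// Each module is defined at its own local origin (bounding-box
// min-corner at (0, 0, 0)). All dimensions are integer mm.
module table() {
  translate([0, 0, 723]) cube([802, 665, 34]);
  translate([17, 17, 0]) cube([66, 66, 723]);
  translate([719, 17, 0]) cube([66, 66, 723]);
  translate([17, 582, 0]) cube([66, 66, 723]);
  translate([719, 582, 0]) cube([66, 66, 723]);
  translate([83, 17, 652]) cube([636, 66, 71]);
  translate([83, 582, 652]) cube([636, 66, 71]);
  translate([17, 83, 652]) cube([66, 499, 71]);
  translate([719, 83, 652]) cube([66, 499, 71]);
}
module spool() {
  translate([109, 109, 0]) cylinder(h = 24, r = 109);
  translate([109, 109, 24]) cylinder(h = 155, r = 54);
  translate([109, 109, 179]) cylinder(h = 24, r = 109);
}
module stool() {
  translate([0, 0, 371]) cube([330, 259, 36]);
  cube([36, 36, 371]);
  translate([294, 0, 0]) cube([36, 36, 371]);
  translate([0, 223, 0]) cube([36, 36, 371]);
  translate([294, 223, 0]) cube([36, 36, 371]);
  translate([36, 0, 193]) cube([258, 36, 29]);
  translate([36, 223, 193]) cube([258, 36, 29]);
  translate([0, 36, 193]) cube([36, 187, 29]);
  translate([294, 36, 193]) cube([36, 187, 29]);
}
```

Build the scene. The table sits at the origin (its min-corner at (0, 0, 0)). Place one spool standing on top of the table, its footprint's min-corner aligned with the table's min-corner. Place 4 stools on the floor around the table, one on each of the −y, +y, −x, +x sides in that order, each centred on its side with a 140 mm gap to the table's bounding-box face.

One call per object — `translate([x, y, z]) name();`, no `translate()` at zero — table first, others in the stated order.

table();
translate([0, 0, 757]) spool();
translate([236, -399, 0]) stool();
translate([236, 805, 0]) stool();
translate([-470, 203, 0]) stool();
translate([942, 203, 0]) stool();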